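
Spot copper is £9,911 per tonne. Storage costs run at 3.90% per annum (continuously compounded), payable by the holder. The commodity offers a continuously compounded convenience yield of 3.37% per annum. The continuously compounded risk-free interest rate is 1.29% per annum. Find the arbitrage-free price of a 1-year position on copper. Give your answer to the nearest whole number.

Net carry = r + u − y = 0.0129 + 0.0390 − 0.0337 = 0.0182
F = S·e^((r+u−y)T) = 9911 · e^(0.0182 × 1) = 9911 · e^0.018200
= 9911 × 1.018367 = £10,093 per tonne

£10,093 per tonne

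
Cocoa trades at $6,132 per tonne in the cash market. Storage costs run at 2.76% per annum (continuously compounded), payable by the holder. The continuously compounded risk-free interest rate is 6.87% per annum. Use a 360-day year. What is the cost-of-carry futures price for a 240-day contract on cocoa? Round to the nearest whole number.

$6,539 per tonne

Net carry = r + u − y = 0.0687 + 0.0276 − 0.0000 = 0.0963
F = S·e^((r+u−y)T) = 6132 · e^(0.0963 × 240/360) = 6132 · e^0.064200
= 6132 × 1.066306 = $6,539 per tonne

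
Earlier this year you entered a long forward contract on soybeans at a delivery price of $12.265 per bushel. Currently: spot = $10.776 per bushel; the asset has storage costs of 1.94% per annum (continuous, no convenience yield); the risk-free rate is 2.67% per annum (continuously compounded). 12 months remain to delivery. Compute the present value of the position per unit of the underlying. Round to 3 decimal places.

Current fair forward for the remaining 12 months: F = S·e^((r + u)·T), (r + u) = 0.0267 + 0.0194 = 0.0461
F = 10.776 · e^(0.0461 × 12/12) = 10.776 × 1.047179 = 11.2844
Value of long forward = (F − K)·e^(−rT) = (11.2844 − 12.265) · e^(−0.0267·12/12)
= -0.9806 × 0.973653 = -0.955

-$0.955 per bushel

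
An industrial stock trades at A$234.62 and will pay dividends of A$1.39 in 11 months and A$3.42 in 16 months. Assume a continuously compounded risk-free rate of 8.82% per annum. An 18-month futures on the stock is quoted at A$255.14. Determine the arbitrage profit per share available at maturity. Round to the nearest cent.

A$7.73 per share

PV(dividends) I = 1.39·e^(−0.0882·11/12) + 3.42·e^(−0.0882·16/12) = 4.3226
Fair futures F* = (S − I)·e^(rT) = (234.62 − 4.3226)·e^0.132300 = 230.2974 × 1.141451 = 262.8732
Market A$255.14 < fair 262.8732: forward underpriced → reverse cash-and-carry (short the stock, invest proceeds at r, pay the dividends, go long the forward).
Profit at T = |F_mkt − F*| = |255.14 − 262.8732| = A$7.73 per share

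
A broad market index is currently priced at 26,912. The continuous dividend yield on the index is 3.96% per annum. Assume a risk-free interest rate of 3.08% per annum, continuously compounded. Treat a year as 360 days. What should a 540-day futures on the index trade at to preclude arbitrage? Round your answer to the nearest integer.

26,559

F = S·e^((r − q)T) = 26912 · e^((0.0308 − 0.0396) × 540/360)
= 26912 · e^-0.013200 = 26912 × 0.986887
F = 26,559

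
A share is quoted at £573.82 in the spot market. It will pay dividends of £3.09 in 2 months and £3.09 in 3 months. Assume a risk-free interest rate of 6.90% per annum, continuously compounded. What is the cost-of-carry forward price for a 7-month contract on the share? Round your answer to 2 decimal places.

£591.05

PV(dividends) I = 3.09·e^(−0.0690·2/12) + 3.09·e^(−0.0690·3/12)
I = 3.0547 + 3.0372 = 6.0919
F = (S − I)·e^(rT) = (573.82 − 6.0919) · e^(0.0690·7/12)
= 567.7281 · e^0.040250 = 567.7281 × 1.041071 = £591.05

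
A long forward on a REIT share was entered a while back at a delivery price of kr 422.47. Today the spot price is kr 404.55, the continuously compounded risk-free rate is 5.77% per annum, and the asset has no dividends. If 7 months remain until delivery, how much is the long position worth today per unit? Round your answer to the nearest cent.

Current fair forward for the remaining 7 months: F = S·e^(r·T), r = 0.0577
F = 404.55 · e^(0.0577 × 7/12) = 404.55 × 1.034231 = 418.3982
Value of long forward = (F − K)·e^(−rT) = (418.3982 − 422.47) · e^(−0.0577·7/12)
= -4.0718 × 0.966902 = -3.94

-kr 3.94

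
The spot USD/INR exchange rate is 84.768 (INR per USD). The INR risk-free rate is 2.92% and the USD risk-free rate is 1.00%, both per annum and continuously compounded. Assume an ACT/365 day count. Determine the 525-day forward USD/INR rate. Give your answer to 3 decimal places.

F = S·e^((r_INR − r_USD)T) = 84.768 · e^((0.0292 − 0.0100) × 525/365)
= 84.768 · e^0.027616 = 84.768 × 1.028001
F = 87.142 INR per USD

87.142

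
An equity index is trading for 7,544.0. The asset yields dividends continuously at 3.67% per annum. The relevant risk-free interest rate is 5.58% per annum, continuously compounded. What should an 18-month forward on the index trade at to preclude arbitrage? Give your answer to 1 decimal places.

7,763.3

F = S·e^((r − q)T) = 7544.0 · e^((0.0558 − 0.0367) × 18/12)
= 7544.0 · e^0.028650 = 7544.0 × 1.029064
F = 7,763.3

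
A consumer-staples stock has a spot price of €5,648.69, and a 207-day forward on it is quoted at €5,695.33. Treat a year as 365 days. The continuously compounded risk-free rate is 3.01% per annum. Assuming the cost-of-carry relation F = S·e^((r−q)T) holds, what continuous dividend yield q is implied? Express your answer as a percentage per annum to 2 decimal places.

1.56%

From F = S·e^((r−q)T): (r − q) = ln(F/S)/T
ln(5695.33/5648.69) = ln(1.008257) = 0.008223
(r − q) = 0.008223 / (207/365) = 0.014499
q = r − ln(F/S)/T = 0.0301 − 0.014499 = 0.015601
q = 1.56%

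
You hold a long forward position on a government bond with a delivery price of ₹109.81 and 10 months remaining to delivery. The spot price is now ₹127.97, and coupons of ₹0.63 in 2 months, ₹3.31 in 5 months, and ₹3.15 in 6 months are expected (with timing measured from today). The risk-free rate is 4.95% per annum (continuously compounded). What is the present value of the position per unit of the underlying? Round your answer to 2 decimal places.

PV(remaining coupons) I = 0.63·e^(−0.0495·2/12) + 3.31·e^(−0.0495·5/12) + 3.15·e^(−0.0495·6/12) = 6.9402
Current forward F = (S − I)·e^(rT) = (127.97 − 6.9402)·e^(0.0495·10/12) = 121.0298 × 1.042113 = 126.1267
Value (long) = (F − K)·e^(−rT) = (126.1267 − 109.81) × 0.959589 = 15.6573
Value = ₹15.66

₹15.66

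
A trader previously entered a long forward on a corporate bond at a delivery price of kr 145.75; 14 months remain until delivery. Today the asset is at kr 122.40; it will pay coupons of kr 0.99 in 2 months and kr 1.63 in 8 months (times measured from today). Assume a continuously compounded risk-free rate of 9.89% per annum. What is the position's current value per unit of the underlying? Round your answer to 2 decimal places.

-kr 9.97

PV(remaining coupons) I = 0.99·e^(−0.0989·2/12) + 1.63·e^(−0.0989·8/12) = 2.4998
Current forward F = (S − I)·e^(rT) = (122.40 − 2.4998)·e^(0.0989·14/12) = 119.9002 × 1.122304 = 134.5645
Value (long) = (F − K)·e^(−rT) = (134.5645 − 145.75) × 0.891025 = -9.9666
Value = -kr 9.97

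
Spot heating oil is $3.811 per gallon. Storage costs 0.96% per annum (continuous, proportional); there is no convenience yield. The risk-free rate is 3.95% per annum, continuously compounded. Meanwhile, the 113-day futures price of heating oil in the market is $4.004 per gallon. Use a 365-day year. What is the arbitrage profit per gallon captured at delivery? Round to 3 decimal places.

Fair futures: F* = S·e^(carry·T), with carry = (r + u) = 0.0395 + 0.0096 = 0.0491
F* = 3.811 · e^(0.0491 × 113/365) = 3.811 · e^0.015201 = 3.811 × 1.015317 = $3.8694
Market $4.004 > fair $3.8694: forward overpriced → cash-and-carry (buy spot, short the forward).
At maturity, profit = |F_mkt − F*| = |4.004 − 3.8694| = $0.135 per gallon

$0.135 per gallon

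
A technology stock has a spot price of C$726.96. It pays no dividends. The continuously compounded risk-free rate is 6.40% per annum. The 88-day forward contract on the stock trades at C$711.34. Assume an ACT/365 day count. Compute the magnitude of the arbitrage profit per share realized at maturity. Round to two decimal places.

Fair forward: F* = S·e^(carry·T), with carry = r = 0.0640
F* = 726.96 · e^(0.0640 × 88/365) = 726.96 · e^0.015430 = 726.96 × 1.015550 = C$738.2642
Market C$711.34 < fair C$738.2642: forward underpriced → reverse cash-and-carry (short spot, go long the forward).
At maturity, profit = |F_mkt − F*| = |711.34 − 738.2642| = C$26.92 per share

C$26.92 per share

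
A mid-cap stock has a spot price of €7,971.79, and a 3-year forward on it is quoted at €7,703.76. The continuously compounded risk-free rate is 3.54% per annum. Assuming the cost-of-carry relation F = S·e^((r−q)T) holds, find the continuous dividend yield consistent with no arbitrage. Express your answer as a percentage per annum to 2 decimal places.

From F = S·e^((r−q)T): (r − q) = ln(F/S)/T
ln(7703.76/7971.79) = ln(0.966378) = -0.034200
(r − q) = -0.034200 / (3) = -0.011400
q = r − ln(F/S)/T = 0.0354 + 0.011400 = 0.046800
q = 4.68%

4.68%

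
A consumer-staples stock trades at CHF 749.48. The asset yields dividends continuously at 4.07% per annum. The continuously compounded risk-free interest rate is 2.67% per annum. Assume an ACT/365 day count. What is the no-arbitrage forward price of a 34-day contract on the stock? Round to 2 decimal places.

CHF 748.50

F = S·e^((r − q)T) = 749.48 · e^((0.0267 − 0.0407) × 34/365)
= 749.48 · e^-0.001304 = 749.48 × 0.998697
F = CHF 748.50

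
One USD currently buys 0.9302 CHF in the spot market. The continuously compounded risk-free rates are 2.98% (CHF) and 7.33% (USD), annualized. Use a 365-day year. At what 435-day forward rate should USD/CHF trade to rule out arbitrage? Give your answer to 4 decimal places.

F = S·e^((r_CHF − r_USD)T) = 0.9302 · e^((0.0298 − 0.0733) × 435/365)
= 0.9302 · e^-0.051842 = 0.9302 × 0.949479
F = 0.8832 CHF per USD

0.8832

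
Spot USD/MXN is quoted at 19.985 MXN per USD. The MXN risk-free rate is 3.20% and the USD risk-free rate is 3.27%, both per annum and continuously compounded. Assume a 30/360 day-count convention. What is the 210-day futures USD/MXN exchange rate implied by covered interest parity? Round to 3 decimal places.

F = S·e^((r_MXN − r_USD)T) = 19.985 · e^((0.0320 − 0.0327) × 210/360)
= 19.985 · e^-0.000408 = 19.985 × 0.999592
F = 19.977 MXN per USD

19.977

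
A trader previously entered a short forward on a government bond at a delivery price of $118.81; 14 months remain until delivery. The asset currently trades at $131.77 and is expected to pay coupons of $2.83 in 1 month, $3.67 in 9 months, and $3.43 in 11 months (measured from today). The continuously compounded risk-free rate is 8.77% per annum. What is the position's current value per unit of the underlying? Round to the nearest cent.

PV(remaining coupons) I = 2.83·e^(−0.0877·1/12) + 3.67·e^(−0.0877·9/12) + 3.43·e^(−0.0877·11/12) = 9.4108
Current forward F = (S − I)·e^(rT) = (131.77 − 9.4108)·e^(0.0877·14/12) = 122.3592 × 1.107734 = 135.5414
Value (long) = (F − K)·e^(−rT) = (135.5414 − 118.81) × 0.902744 = 15.1042
Short position value = −(long value) = -$15.10

-$15.10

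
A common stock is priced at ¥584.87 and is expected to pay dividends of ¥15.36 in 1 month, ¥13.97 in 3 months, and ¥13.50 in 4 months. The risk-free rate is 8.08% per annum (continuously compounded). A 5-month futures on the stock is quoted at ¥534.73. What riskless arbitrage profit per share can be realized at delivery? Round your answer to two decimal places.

¥26.64 per share

PV(dividends) I = 15.36·e^(−0.0808·1/12) + 13.97·e^(−0.0808·3/12) + 13.50·e^(−0.0808·4/12) = 42.0888
Fair futures F* = (S − I)·e^(rT) = (584.87 − 42.0888)·e^0.033667 = 542.7812 × 1.034240 = 561.3660
Market ¥534.73 < fair 561.3660: forward underpriced → reverse cash-and-carry (short the stock, invest proceeds at r, pay the dividends, go long the forward).
Profit at T = |F_mkt − F*| = |534.73 − 561.3660| = ¥26.64 per share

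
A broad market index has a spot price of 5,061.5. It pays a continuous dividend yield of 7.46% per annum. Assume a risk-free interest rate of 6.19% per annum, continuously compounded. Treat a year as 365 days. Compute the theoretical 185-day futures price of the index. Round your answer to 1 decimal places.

5,029.0

F = S·e^((r − q)T) = 5061.5 · e^((0.0619 − 0.0746) × 185/365)
= 5061.5 · e^-0.006437 = 5061.5 × 0.993584
F = 5,029.0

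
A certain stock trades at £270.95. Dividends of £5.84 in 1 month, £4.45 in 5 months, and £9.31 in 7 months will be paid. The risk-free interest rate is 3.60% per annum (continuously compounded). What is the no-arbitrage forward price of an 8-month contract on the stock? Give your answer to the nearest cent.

£257.74

PV(dividends) I = 5.84·e^(−0.0360·1/12) + 4.45·e^(−0.0360·5/12) + 9.31·e^(−0.0360·7/12)
I = 5.8225 + 4.3837 + 9.1165 = 19.3227
F = (S − I)·e^(rT) = (270.95 − 19.3227) · e^(0.0360·8/12)
= 251.6273 · e^0.024000 = 251.6273 × 1.024290 = £257.74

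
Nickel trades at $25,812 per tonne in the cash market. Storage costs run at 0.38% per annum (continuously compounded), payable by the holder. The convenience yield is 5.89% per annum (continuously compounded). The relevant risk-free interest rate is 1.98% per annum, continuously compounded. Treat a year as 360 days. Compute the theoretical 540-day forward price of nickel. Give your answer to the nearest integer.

Net carry = r + u − y = 0.0198 + 0.0038 − 0.0589 = -0.0353
F = S·e^((r+u−y)T) = 25812 · e^(-0.0353 × 540/360) = 25812 · e^-0.052950
= 25812 × 0.948427 = $24,481 per tonne

$24,481 per tonne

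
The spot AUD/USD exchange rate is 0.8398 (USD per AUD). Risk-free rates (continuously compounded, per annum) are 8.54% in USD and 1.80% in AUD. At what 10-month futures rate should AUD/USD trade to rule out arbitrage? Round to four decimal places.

0.8883

F = S·e^((r_USD − r_AUD)T) = 0.8398 · e^((0.0854 − 0.0180) × 10/12)
= 0.8398 · e^0.056167 = 0.8398 × 1.057774
F = 0.8883 USD per AUD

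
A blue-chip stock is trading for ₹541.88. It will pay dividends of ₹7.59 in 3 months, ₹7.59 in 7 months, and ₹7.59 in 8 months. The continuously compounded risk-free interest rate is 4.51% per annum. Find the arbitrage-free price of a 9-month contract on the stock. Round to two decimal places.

₹537.49

PV(dividends) I = 7.59·e^(−0.0451·3/12) + 7.59·e^(−0.0451·7/12) + 7.59·e^(−0.0451·8/12)
I = 7.5049 + 7.3929 + 7.3652 = 22.2630
F = (S − I)·e^(rT) = (541.88 − 22.2630) · e^(0.0451·9/12)
= 519.6170 · e^0.033825 = 519.6170 × 1.034404 = ₹537.49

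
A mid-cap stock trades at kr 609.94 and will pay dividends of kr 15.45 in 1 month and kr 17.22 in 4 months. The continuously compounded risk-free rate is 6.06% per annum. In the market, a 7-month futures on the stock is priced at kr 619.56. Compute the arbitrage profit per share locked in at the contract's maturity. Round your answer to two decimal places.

PV(dividends) I = 15.45·e^(−0.0606·1/12) + 17.22·e^(−0.0606·4/12) = 32.2478
Fair futures F* = (S − I)·e^(rT) = (609.94 − 32.2478)·e^0.035350 = 577.6922 × 1.035982 = 598.4787
Market kr 619.56 > fair 598.4787: forward overpriced → cash-and-carry (borrow at r, buy the stock and collect the dividends, short the forward).
Profit at T = |F_mkt − F*| = |619.56 − 598.4787| = kr 21.08 per share

kr 21.08 per share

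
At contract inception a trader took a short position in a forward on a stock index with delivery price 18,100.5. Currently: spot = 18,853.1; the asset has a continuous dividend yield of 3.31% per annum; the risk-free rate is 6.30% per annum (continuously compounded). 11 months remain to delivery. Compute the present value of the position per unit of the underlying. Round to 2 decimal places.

-1204.85

Current fair forward for the remaining 11 months: F = S·e^((r − q)·T), (r − q) = 0.0630 − 0.0331 = 0.0299
F = 18853.1 · e^(0.0299 × 11/12) = 18853.1 × 1.02778740 = 19376.9786
Value of long forward = (F − K)·e^(−rT) = (19376.9786 − 18100.5) · e^(−0.0630·11/12)
= 1276.4786 × 0.94388589 = 1204.85
Short position value = −(long value) = -1204.85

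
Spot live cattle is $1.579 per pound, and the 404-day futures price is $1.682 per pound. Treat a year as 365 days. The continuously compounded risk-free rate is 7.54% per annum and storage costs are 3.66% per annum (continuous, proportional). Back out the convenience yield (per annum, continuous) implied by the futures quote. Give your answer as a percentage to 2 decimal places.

5.49%

F = S·e^((r+u−y)T) ⇒ (r+u−y) = ln(F/S)/T
ln(1.682/1.579) = 0.063192; /T ⇒ 0.057092
y = r + u − ln(F/S)/T = 0.0754 + 0.0366 − 0.057092 = 0.054908
y = 5.49%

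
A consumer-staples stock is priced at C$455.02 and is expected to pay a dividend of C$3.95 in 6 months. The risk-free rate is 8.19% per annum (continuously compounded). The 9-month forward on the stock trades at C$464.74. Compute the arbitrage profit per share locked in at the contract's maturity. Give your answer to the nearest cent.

PV(dividends) I = 3.95·e^(−0.0819·6/12) = 3.7915
Fair forward F* = (S − I)·e^(rT) = (455.02 − 3.7915)·e^0.061425 = 451.2285 × 1.063351 = 479.8143
Market C$464.74 < fair 479.8143: forward underpriced → reverse cash-and-carry (short the stock, invest proceeds at r, pay the dividends, go long the forward).
Profit at T = |F_mkt − F*| = |464.74 − 479.8143| = C$15.07 per share

C$15.07 per share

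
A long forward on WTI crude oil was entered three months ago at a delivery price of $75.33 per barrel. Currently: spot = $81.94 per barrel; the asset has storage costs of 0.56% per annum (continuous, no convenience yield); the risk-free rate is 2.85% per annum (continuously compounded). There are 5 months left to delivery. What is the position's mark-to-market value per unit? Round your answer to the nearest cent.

Current fair forward for the remaining 5 months: F = S·e^((r + u)·T), (r + u) = 0.0285 + 0.0056 = 0.0341
F = 81.94 · e^(0.0341 × 5/12) = 81.94 × 1.014310 = 83.1126
Value of long forward = (F − K)·e^(−rT) = (83.1126 − 75.33) · e^(−0.0285·5/12)
= 7.7826 × 0.988195 = 7.69

$7.69 per barrel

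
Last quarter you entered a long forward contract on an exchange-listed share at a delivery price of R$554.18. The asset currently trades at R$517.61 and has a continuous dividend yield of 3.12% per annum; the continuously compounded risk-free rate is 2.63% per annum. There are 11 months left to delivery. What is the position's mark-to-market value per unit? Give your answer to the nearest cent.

Current fair forward for the remaining 11 months: F = S·e^((r − q)·T), (r − q) = 0.0263 − 0.0312 = -0.0049
F = 517.61 · e^(-0.0049 × 11/12) = 517.61 × 0.995518 = 515.2901
Value of long forward = (F − K)·e^(−rT) = (515.2901 − 554.18) · e^(−0.0263·11/12)
= -38.8899 × 0.976180 = -37.96

-R$37.96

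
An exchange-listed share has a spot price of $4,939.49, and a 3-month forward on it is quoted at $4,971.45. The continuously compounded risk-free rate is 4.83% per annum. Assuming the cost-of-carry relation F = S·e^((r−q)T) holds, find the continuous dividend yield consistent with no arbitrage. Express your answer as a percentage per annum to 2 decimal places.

From F = S·e^((r−q)T): (r − q) = ln(F/S)/T
ln(4971.45/4939.49) = ln(1.006470) = 0.006449
(r − q) = 0.006449 / (3/12) = 0.025796
q = r − ln(F/S)/T = 0.0483 − 0.025796 = 0.022504
q = 2.25%

2.25%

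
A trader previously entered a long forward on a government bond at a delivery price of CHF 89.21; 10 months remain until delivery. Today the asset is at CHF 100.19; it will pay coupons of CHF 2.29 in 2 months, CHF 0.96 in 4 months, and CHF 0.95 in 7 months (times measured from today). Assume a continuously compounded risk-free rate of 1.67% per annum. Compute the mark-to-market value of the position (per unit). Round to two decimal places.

CHF 8.03

PV(remaining coupons) I = 2.29·e^(−0.0167·2/12) + 0.96·e^(−0.0167·4/12) + 0.95·e^(−0.0167·7/12) = 4.1791
Current forward F = (S − I)·e^(rT) = (100.19 − 4.1791)·e^(0.0167·10/12) = 96.0109 × 1.014014 = 97.3564
Value (long) = (F − K)·e^(−rT) = (97.3564 − 89.21) × 0.986180 = 8.0338
Value = CHF 8.03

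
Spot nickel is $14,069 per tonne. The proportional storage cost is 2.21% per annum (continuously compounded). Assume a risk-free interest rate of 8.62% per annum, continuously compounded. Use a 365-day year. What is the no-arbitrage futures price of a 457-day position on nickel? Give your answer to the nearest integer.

$16,112 per tonne

Net carry = r + u − y = 0.0862 + 0.0221 − 0.0000 = 0.1083
F = S·e^((r+u−y)T) = 14069 · e^(0.1083 × 457/365) = 14069 · e^0.135598
= 14069 × 1.145221 = $16,112 per tonne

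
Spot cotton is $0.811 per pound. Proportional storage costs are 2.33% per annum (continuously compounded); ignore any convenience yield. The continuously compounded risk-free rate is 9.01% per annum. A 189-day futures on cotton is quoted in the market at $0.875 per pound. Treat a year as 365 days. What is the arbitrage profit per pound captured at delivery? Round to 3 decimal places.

$0.015 per pound

Fair futures: F* = S·e^(carry·T), with carry = (r + u) = 0.0901 + 0.0233 = 0.1134
F* = 0.811 · e^(0.1134 × 189/365) = 0.811 · e^0.058719 = 0.811 × 1.060477 = $0.8600
Market $0.875 > fair $0.8600: forward overpriced → cash-and-carry (buy spot, short the forward).
At maturity, profit = |F_mkt − F*| = |0.875 − 0.8600| = $0.015 per pound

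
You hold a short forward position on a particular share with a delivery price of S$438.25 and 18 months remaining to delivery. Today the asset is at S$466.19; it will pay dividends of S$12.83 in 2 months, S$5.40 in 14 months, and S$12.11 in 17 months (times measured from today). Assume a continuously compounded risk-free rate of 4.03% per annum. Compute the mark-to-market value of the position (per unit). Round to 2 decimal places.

PV(remaining dividends) I = 12.83·e^(−0.0403·2/12) + 5.40·e^(−0.0403·14/12) + 12.11·e^(−0.0403·17/12) = 29.3341
Current forward F = (S − I)·e^(rT) = (466.19 − 29.3341)·e^(0.0403·18/12) = 436.8559 × 1.062314 = 464.0781
Value (long) = (F − K)·e^(−rT) = (464.0781 − 438.25) × 0.941341 = 24.3130
Short position value = −(long value) = -S$24.31

-S$24.31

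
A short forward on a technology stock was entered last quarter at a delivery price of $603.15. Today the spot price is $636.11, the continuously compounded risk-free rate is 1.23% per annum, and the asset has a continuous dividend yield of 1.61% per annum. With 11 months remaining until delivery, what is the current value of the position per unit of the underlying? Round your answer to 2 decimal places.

-$30.40

Current fair forward for the remaining 11 months: F = S·e^((r − q)·T), (r − q) = 0.0123 − 0.0161 = -0.0038
F = 636.11 · e^(-0.0038 × 11/12) = 636.11 × 0.996523 = 633.8982
Value of long forward = (F − K)·e^(−rT) = (633.8982 − 603.15) · e^(−0.0123·11/12)
= 30.7482 × 0.988788 = 30.40
Short position value = −(long value) = -$30.40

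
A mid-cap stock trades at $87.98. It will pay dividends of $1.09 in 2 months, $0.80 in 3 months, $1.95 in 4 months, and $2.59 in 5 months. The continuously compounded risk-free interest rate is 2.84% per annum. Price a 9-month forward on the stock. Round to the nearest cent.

$83.37

PV(dividends) I = 1.09·e^(−0.0284·2/12) + 0.80·e^(−0.0284·3/12) + 1.95·e^(−0.0284·4/12) + 2.59·e^(−0.0284·5/12)
I = 1.0849 + 0.7943 + 1.9316 + 2.5595 = 6.3703
F = (S − I)·e^(rT) = (87.98 − 6.3703) · e^(0.0284·9/12)
= 81.6097 · e^0.021300 = 81.6097 × 1.021528 = $83.37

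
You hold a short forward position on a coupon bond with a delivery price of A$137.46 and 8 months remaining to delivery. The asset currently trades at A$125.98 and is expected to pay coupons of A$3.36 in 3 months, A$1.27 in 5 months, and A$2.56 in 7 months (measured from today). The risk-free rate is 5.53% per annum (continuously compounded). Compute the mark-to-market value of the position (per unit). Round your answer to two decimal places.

PV(remaining coupons) I = 3.36·e^(−0.0553·3/12) + 1.27·e^(−0.0553·5/12) + 2.56·e^(−0.0553·7/12) = 7.0337
Current forward F = (S − I)·e^(rT) = (125.98 − 7.0337)·e^(0.0553·8/12) = 118.9463 × 1.037555 = 123.4133
Value (long) = (F − K)·e^(−rT) = (123.4133 − 137.46) × 0.963805 = -13.5383
Short position value = −(long value) = A$13.54

A$13.54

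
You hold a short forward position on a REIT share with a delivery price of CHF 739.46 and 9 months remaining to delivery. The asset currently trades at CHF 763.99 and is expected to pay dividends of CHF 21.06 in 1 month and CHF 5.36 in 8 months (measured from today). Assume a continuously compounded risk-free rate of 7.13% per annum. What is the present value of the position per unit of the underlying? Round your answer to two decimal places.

-CHF 36.99

PV(remaining dividends) I = 21.06·e^(−0.0713·1/12) + 5.36·e^(−0.0713·8/12) = 26.0464
Current forward F = (S − I)·e^(rT) = (763.99 − 26.0464)·e^(0.0713·9/12) = 737.9436 × 1.054931 = 778.4796
Value (long) = (F − K)·e^(−rT) = (778.4796 − 739.46) × 0.947930 = 36.9878
Short position value = −(long value) = -CHF 36.99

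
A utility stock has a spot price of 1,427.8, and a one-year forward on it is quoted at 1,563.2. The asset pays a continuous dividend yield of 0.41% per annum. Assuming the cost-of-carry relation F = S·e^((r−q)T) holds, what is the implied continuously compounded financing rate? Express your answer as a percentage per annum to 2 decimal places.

From F = S·e^((r−q)T): (r − q) = ln(F/S)/T
ln(1563.2/1427.8) = ln(1.094831) = 0.090600
(r − q) = 0.090600 / (12/12) = 0.090600
r = ln(F/S)/T + q = 0.090600 + 0.0041 = 0.094700
r = 9.47%

9.47%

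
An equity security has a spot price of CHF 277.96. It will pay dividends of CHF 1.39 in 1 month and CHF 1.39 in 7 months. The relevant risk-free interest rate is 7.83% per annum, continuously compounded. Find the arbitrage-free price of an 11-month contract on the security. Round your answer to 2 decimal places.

CHF 295.73

PV(dividends) I = 1.39·e^(−0.0783·1/12) + 1.39·e^(−0.0783·7/12)
I = 1.3810 + 1.3279 = 2.7089
F = (S − I)·e^(rT) = (277.96 − 2.7089) · e^(0.0783·11/12)
= 275.2511 · e^0.071775 = 275.2511 × 1.074414 = CHF 295.73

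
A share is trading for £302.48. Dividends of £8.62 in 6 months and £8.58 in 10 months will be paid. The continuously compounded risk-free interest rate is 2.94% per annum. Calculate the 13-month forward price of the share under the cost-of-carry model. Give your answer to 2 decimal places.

PV(dividends) I = 8.62·e^(−0.0294·6/12) + 8.58·e^(−0.0294·10/12)
I = 8.4942 + 8.3723 = 16.8665
F = (S − I)·e^(rT) = (302.48 − 16.8665) · e^(0.0294·13/12)
= 285.6135 · e^0.031850 = 285.6135 × 1.032363 = £294.86

£294.86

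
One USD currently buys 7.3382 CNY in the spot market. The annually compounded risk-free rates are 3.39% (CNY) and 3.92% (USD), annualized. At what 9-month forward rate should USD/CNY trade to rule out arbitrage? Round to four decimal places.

7.3101

By covered interest parity, F = S · (1+r_CNY)^T / (1+r_USD)^T
= 7.3382 × 1.025319 / 1.029258 = 7.3382 × 0.996173
F = 7.3101 CNY per USD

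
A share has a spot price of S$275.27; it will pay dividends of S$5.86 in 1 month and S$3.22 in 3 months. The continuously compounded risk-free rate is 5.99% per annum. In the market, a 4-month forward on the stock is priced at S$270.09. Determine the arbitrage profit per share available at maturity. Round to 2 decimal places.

PV(dividends) I = 5.86·e^(−0.0599·1/12) + 3.22·e^(−0.0599·3/12) = 9.0030
Fair forward F* = (S − I)·e^(rT) = (275.27 − 9.0030)·e^0.019967 = 266.2670 × 1.020168 = 271.6371
Market S$270.09 < fair 271.6371: forward underpriced → reverse cash-and-carry (short the stock, invest proceeds at r, pay the dividends, go long the forward).
Profit at T = |F_mkt − F*| = |270.09 − 271.6371| = S$1.55 per share

S$1.55 per share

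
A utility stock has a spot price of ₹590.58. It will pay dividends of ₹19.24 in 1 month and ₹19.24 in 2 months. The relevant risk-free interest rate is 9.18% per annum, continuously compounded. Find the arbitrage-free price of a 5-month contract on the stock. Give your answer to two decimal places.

₹574.08

PV(dividends) I = 19.24·e^(−0.0918·1/12) + 19.24·e^(−0.0918·2/12)
I = 19.0934 + 18.9479 = 38.0413
F = (S − I)·e^(rT) = (590.58 − 38.0413) · e^(0.0918·5/12)
= 552.5387 · e^0.038250 = 552.5387 × 1.038991 = ₹574.08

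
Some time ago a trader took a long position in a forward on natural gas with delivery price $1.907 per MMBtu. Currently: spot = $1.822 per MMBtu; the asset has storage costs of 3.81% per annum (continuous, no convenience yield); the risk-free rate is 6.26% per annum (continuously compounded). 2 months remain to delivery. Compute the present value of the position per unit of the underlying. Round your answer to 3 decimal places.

Current fair forward for the remaining 2 months: F = S·e^((r + u)·T), (r + u) = 0.0626 + 0.0381 = 0.1007
F = 1.822 · e^(0.1007 × 2/12) = 1.822 × 1.016925 = 1.8528
Value of long forward = (F − K)·e^(−rT) = (1.8528 − 1.907) · e^(−0.0626·2/12)
= -0.0542 × 0.989621 = -0.054

-$0.054 per MMBtu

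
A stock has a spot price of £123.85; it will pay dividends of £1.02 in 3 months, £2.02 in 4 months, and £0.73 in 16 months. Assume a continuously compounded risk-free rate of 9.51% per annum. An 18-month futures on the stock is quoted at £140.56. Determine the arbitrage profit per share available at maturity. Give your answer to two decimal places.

£1.87 per share

PV(dividends) I = 1.02·e^(−0.0951·3/12) + 2.02·e^(−0.0951·4/12) + 0.73·e^(−0.0951·16/12) = 3.5961
Fair futures F* = (S − I)·e^(rT) = (123.85 − 3.5961)·e^0.142650 = 120.2539 × 1.153326 = 138.6919
Market £140.56 > fair 138.6919: forward overpriced → cash-and-carry (borrow at r, buy the stock and collect the dividends, short the forward).
Profit at T = |F_mkt − F*| = |140.56 − 138.6919| = £1.87 per share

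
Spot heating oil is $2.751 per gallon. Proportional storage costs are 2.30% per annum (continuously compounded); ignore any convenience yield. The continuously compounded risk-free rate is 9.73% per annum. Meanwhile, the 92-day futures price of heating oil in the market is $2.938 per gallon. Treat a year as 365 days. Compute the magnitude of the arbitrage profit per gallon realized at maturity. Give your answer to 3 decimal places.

Fair futures: F* = S·e^(carry·T), with carry = (r + u) = 0.0973 + 0.0230 = 0.1203
F* = 2.751 · e^(0.1203 × 92/365) = 2.751 · e^0.030322 = 2.751 × 1.030786 = $2.8357
Market $2.938 > fair $2.8357: forward overpriced → cash-and-carry (buy spot, short the forward).
At maturity, profit = |F_mkt − F*| = |2.938 − 2.8357| = $0.102 per gallon

$0.102 per gallon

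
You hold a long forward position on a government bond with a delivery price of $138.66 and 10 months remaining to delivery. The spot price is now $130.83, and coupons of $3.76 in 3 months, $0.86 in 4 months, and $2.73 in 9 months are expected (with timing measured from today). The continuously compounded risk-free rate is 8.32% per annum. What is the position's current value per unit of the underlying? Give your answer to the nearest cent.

PV(remaining coupons) I = 3.76·e^(−0.0832·3/12) + 0.86·e^(−0.0832·4/12) + 2.73·e^(−0.0832·9/12) = 7.0839
Current forward F = (S − I)·e^(rT) = (130.83 − 7.0839)·e^(0.0832·10/12) = 123.7461 × 1.071793 = 132.6302
Value (long) = (F − K)·e^(−rT) = (132.6302 − 138.66) × 0.933016 = -5.6259
Value = -$5.63

-$5.63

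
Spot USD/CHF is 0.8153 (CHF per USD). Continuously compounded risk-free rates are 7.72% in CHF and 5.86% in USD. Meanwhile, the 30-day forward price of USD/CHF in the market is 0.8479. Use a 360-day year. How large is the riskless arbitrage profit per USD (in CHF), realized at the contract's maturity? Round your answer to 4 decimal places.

0.0313 per USD (in CHF)

Fair forward: F* = S·e^(carry·T), with carry = (r_CHF − r_USD) = 0.0772 − 0.0586 = 0.0186
F* = 0.8153 · e^(0.0186 × 30/360) = 0.8153 · e^0.001550 = 0.8153 × 1.001551 = 0.8166
Market 0.8479 > fair 0.8166: forward overpriced → cash-and-carry (buy spot, short the forward).
At maturity, profit = |F_mkt − F*| = |0.8479 − 0.8166| = 0.0313 per USD (in CHF)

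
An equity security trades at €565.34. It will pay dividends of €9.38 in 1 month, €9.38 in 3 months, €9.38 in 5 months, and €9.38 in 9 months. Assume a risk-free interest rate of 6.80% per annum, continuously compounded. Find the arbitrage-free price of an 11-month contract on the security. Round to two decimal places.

PV(dividends) I = 9.38·e^(−0.0680·1/12) + 9.38·e^(−0.0680·3/12) + 9.38·e^(−0.0680·5/12) + 9.38·e^(−0.0680·9/12)
I = 9.3270 + 9.2219 + 9.1180 + 8.9136 = 36.5805
F = (S − I)·e^(rT) = (565.34 − 36.5805) · e^(0.0680·11/12)
= 528.7595 · e^0.062333 = 528.7595 × 1.064317 = €562.77

€562.77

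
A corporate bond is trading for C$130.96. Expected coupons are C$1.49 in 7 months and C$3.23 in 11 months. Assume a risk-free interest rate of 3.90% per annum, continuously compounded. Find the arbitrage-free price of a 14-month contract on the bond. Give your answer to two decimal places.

PV(coupons) I = 1.49·e^(−0.0390·7/12) + 3.23·e^(−0.0390·11/12)
I = 1.4565 + 3.1166 = 4.5731
F = (S − I)·e^(rT) = (130.96 − 4.5731) · e^(0.0390·14/12)
= 126.3869 · e^0.045500 = 126.3869 × 1.046551 = C$132.27

C$132.27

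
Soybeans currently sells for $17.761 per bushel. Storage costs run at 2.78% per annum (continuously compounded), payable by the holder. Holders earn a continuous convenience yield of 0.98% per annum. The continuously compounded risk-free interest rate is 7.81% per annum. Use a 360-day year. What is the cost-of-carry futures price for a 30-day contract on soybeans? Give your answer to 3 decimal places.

Net carry = r + u − y = 0.0781 + 0.0278 − 0.0098 = 0.0961
F = S·e^((r+u−y)T) = 17.761 · e^(0.0961 × 30/360) = 17.761 · e^0.008008
= 17.761 × 1.008040 = $17.904 per bushel

$17.904 per bushel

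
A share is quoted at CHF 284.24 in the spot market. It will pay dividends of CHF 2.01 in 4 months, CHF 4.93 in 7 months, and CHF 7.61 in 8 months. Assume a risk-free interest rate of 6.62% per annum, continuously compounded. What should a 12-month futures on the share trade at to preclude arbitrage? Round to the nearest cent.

CHF 288.75

PV(dividends) I = 2.01·e^(−0.0662·4/12) + 4.93·e^(−0.0662·7/12) + 7.61·e^(−0.0662·8/12)
I = 1.9661 + 4.7432 + 7.2814 = 13.9907
F = (S − I)·e^(rT) = (284.24 − 13.9907) · e^(0.0662·12/12)
= 270.2493 · e^0.066200 = 270.2493 × 1.068440 = CHF 288.75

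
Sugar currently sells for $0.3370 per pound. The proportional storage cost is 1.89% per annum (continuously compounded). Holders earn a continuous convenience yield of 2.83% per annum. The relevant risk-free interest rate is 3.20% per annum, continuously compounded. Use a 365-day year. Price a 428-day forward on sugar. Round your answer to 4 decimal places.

$0.3461 per pound

Net carry = r + u − y = 0.0320 + 0.0189 − 0.0283 = 0.0226
F = S·e^((r+u−y)T) = 0.3370 · e^(0.0226 × 428/365) = 0.3370 · e^0.026501
= 0.3370 × 1.026855 = $0.3461 per pound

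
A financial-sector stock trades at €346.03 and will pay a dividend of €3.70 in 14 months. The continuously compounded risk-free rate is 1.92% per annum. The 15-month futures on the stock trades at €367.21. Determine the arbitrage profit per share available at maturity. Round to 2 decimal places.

€16.48 per share

PV(dividends) I = 3.70·e^(−0.0192·14/12) = 3.6180
Fair futures F* = (S − I)·e^(rT) = (346.03 − 3.6180)·e^0.024000 = 342.4120 × 1.024290 = 350.7292
Market €367.21 > fair 350.7292: forward overpriced → cash-and-carry (borrow at r, buy the stock and collect the dividends, short the forward).
Profit at T = |F_mkt − F*| = |367.21 − 350.7292| = €16.48 per share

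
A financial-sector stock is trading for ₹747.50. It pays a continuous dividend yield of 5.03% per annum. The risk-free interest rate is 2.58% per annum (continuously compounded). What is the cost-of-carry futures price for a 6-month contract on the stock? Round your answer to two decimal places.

₹738.40

F = S·e^((r − q)T) = 747.50 · e^((0.0258 − 0.0503) × 6/12)
= 747.50 · e^-0.012250 = 747.50 × 0.987825
F = ₹738.40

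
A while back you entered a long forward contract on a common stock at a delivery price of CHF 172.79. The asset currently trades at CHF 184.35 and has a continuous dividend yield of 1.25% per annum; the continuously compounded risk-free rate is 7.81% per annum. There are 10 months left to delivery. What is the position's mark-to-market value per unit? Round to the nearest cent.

CHF 20.54

Current fair forward for the remaining 10 months: F = S·e^((r − q)·T), (r − q) = 0.0781 − 0.0125 = 0.0656
F = 184.35 · e^(0.0656 × 10/12) = 184.35 × 1.056188 = 194.7083
Value of long forward = (F − K)·e^(−rT) = (194.7083 − 172.79) · e^(−0.0781·10/12)
= 21.9183 × 0.936989 = 20.54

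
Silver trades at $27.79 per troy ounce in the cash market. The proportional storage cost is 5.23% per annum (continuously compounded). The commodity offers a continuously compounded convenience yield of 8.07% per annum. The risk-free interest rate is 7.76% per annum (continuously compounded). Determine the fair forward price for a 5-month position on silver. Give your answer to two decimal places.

$28.37 per troy ounce

Net carry = r + u − y = 0.0776 + 0.0523 − 0.0807 = 0.0492
F = S·e^((r+u−y)T) = 27.79 · e^(0.0492 × 5/12) = 27.79 · e^0.020500
= 27.79 × 1.020712 = $28.37 per troy ounce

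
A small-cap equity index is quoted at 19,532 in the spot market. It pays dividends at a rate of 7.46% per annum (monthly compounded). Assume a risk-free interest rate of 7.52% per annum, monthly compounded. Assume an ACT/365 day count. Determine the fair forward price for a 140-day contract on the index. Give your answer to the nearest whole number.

F = S · (1+r/12)^(12T) / (1+q/12)^(12T)
= 19532 × 1.029171 / 1.028936 = 19532 × 1.000228
F = 19,536

19,536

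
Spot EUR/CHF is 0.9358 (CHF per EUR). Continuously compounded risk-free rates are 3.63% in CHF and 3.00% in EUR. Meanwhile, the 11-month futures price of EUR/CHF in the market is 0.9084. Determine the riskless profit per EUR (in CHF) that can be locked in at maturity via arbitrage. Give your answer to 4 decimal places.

0.0328 per EUR (in CHF)

Fair futures: F* = S·e^(carry·T), with carry = (r_CHF − r_EUR) = 0.0363 − 0.0300 = 0.0063
F* = 0.9358 · e^(0.0063 × 11/12) = 0.9358 · e^0.005775 = 0.9358 × 1.005792 = 0.9412
Market 0.9084 < fair 0.9412: forward underpriced → reverse cash-and-carry (short spot, go long the forward).
At maturity, profit = |F_mkt − F*| = |0.9084 − 0.9412| = 0.0328 per EUR (in CHF)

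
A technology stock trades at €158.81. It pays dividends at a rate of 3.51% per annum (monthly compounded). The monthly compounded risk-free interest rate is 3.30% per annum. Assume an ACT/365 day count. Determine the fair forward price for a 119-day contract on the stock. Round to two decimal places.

€158.70

F = S · (1+r/12)^(12T) / (1+q/12)^(12T)
= 158.81 × 1.010802 / 1.011492 = 158.81 × 0.999318
F = €158.70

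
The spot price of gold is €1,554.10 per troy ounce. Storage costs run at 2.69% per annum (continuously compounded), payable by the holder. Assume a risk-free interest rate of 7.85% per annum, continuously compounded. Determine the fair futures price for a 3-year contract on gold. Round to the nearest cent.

Net carry = r + u − y = 0.0785 + 0.0269 − 0.0000 = 0.1054
F = S·e^((r+u−y)T) = 1554.10 · e^(0.1054 × 3) = 1554.10 · e^0.31620000
= 1554.10 × 1.37190461 = €2,132.08 per troy ounce

€2,132.08 per troy ounce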